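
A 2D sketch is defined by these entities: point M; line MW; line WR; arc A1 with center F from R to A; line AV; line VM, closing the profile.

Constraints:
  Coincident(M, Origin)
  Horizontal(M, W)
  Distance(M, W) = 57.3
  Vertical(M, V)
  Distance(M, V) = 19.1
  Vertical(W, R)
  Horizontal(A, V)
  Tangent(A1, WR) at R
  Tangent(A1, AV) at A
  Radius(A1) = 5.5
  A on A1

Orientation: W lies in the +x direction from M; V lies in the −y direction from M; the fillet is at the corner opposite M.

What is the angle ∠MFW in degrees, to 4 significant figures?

97.31°

MV is vertical with |MV| = 19.1 and V on the −y side, so V = (0.000, -19.10). The virtual corner opposite M is at (57.30, -19.10). The tangent condition forces FR to be normal to WR and since A1 is tangent to AV there, FA ⟂ AV, with radius 5.5, so the center F sits 5.5 in from both sides at F = (51.80, -13.60). Then cos ∠MFW = FM·FW / (|FM||FW|), giving 97.31°.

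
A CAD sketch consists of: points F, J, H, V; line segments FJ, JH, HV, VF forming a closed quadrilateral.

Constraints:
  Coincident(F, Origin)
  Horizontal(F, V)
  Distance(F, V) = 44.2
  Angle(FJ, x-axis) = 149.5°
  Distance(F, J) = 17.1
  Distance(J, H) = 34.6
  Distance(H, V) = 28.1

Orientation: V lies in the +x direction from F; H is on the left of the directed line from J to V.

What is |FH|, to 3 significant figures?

23.7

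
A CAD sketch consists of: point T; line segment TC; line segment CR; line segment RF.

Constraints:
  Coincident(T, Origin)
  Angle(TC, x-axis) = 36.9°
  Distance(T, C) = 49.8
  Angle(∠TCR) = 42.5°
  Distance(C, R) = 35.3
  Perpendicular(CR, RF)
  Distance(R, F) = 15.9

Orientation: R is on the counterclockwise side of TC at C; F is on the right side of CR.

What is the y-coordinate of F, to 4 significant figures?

49.17

T is at the origin; TC runs at 36.9° with length 49.8, so C = 49.8·(cos 36.9°, sin 36.9°) = (39.82, 29.90). ∠TCR = 42.5°, so CR runs at 36.9° + (180° − 42.5°) = 174.4° from the x-axis; with |CR| = 35.3, R = C + 35.3·(cos 174.4°, sin 174.4°) = (4.693, 33.35). The perpendicularity gives RF at right angles to CR; with |RF| = 15.9 on the right of CR, F = R + 15.9·(0.09758, 0.9952) = (6.244, 49.17). So F.y = 49.17.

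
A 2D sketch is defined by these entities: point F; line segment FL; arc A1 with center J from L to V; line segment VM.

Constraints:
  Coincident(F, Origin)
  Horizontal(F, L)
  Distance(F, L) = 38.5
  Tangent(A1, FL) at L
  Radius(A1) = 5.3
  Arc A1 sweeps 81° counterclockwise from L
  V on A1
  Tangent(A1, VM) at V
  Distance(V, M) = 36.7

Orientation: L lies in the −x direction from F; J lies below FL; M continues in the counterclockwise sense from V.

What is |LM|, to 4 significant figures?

42.17

On A1, L sits at bearing 90° from J; an 81° counterclockwise sweep puts V at bearing 171°, so V = J + 5.3·(cos 171°, sin 171°) = (-43.73, -4.471). The tangent condition forces JV to be normal to VM, so VM runs along (−sin 171°, cos 171°); with |VM| = 36.7, M = (-49.48, -40.72). Then |LM| = |M − L| = 42.17.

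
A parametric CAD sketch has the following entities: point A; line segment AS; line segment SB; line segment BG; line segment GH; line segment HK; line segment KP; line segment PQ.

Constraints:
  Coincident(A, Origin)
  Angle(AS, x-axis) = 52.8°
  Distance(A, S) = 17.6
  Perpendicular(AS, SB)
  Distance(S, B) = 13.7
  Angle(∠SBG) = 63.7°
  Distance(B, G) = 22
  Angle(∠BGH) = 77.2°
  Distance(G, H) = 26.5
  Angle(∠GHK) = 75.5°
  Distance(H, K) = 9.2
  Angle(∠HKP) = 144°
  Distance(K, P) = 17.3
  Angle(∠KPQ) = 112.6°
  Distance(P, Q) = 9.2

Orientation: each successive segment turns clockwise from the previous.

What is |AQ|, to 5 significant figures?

16.538

A is at the origin; AS runs at 52.8° with length 17.6, so S = (10.641, 14.019). AS ⟂ SB, so SB runs at -37.200°; with |SB| = 13.7, B = (21.553, 5.7359). ∠SBG = 63.7° gives BG at -153.50° from the x-axis; with |BG| = 22.0, G = (1.8648, -4.0804). ∠BGH = 77.2° gives GH at 103.70° from the x-axis; with |GH| = 26.5, H = (-4.4114, 21.666). ∠GHK = 75.5° gives HK at -0.80000° from the x-axis; with |HK| = 9.2, K = (4.7877, 21.537). ∠HKP = 144.0° gives KP at -36.800° from the x-axis; with |KP| = 17.3, P = (18.640, 11.174). ∠KPQ = 112.6° gives PQ at -104.20° from the x-axis; with |PQ| = 9.2, Q = (16.384, 2.2552). Then |AQ| = |Q − A| = 16.538.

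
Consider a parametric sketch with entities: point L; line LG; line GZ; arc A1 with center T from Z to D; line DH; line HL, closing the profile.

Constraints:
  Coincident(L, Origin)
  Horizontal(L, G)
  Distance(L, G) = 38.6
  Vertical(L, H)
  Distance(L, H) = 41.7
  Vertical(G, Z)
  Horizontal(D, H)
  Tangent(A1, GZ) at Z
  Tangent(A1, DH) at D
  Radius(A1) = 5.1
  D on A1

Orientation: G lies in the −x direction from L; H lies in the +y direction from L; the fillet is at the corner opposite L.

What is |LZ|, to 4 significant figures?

53.19

L is at the origin; L and G share the same y with |LG| = 38.6 and G on the −x side, so G = (-38.60, 0.000). LH is vertical with |LH| = 41.7 and H on the +y side, so H = (0.000, 41.70). The virtual corner opposite L is at (-38.60, 41.70). A1 meets GZ tangentially, so TZ is at right angles to GZ and since A1 is tangent to DH there, TD ⟂ DH, with radius 5.1, so the center T sits 5.1 in from both sides at T = (-33.50, 36.60). That places the tangent points at Z = (-38.60, 36.60) on GZ and D = (-33.50, 41.70) on DH. Then |LZ| = |Z − L| = 53.19.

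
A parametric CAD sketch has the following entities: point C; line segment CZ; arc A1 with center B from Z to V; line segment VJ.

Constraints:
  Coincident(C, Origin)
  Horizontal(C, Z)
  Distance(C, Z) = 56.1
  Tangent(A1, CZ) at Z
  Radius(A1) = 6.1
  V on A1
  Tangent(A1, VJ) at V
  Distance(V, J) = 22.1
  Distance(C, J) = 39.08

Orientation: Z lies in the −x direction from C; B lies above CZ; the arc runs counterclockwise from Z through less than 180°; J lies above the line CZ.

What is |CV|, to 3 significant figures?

52.1

Checks: |BV| = 6.100 ✓; ∠(BV, VJ) = 90.00° ✓; |VJ| = 22.10 ✓; |CJ| = 39.08 ✓.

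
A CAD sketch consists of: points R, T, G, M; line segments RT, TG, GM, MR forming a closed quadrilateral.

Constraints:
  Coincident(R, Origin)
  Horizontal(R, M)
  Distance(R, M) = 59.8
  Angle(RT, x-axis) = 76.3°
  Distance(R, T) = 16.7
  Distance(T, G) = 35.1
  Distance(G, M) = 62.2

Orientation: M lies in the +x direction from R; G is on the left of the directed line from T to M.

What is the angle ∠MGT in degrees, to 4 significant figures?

66.82°

Checks: |TG| = 35.10 ✓; |GM| = 62.20 ✓.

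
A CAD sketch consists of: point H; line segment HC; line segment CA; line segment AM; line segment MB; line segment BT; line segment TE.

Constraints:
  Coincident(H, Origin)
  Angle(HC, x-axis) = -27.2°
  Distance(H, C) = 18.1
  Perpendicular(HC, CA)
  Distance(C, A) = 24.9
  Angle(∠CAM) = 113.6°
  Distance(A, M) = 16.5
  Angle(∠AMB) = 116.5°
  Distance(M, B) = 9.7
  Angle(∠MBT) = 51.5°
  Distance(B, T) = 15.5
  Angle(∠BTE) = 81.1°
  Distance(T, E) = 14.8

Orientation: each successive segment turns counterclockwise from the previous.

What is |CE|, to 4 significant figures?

37.55

H is at the origin; HC runs at -27.2° with length 18.1, so C = (16.10, -8.273). HC ⟂ CA, so CA runs at 62.80°; with |CA| = 24.9, A = (27.48, 13.87). ∠CAM = 113.6° gives AM at 129.2° from the x-axis; with |AM| = 16.5, M = (17.05, 26.66). ∠AMB = 116.5° gives MB at -167.3° from the x-axis; with |MB| = 9.7, B = (7.589, 24.53). ∠MBT = 51.5° gives BT at -38.80° from the x-axis; with |BT| = 15.5, T = (19.67, 14.81). ∠BTE = 81.1° gives TE at 60.10° from the x-axis; with |TE| = 14.8, E = (27.05, 27.64). Then |CE| = |E − C| = 37.55.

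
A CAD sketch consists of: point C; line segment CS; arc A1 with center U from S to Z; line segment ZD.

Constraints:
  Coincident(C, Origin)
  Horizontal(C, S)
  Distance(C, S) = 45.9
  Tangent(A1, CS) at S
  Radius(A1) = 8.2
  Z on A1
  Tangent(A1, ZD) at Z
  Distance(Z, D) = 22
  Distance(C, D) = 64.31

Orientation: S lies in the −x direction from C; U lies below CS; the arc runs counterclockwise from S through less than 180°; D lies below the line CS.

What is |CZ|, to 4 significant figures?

54.42

Checks: |CS| = 45.90 ✓; |UZ| = 8.200 ✓; ∠(UZ, ZD) = 90.00° ✓; |ZD| = 22.00 ✓; |CD| = 64.31 ✓.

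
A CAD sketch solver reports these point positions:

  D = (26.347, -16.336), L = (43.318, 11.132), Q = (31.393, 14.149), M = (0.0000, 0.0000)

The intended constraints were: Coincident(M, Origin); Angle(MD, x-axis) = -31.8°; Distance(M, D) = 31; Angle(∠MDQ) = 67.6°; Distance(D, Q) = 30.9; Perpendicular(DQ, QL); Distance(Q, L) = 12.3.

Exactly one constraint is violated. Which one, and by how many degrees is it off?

Perpendicular(DQ, QL) — off by 4.80°.

M = (0.00, 0.00) ✓; MD at -31.80° ✓; |MD| = 31.00 ✓; ∠MDQ = 67.60° ✓; |DQ| = 30.90 ✓; ∠(DQ, QL) = 94.80° ✗; |QL| = 12.30 ✓.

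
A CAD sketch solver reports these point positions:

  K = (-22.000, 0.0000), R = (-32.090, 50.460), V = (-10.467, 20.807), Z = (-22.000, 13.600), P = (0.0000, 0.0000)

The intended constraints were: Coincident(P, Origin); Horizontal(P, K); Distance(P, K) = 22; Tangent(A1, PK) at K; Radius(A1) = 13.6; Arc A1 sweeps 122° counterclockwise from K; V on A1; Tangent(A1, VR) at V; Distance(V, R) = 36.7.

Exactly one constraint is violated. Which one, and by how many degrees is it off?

Tangent(A1, VR) at V — off by 4.10°.

P = (0.00, 0.00) ✓; P.y = 0.00, K.y = 0.00 ✓; |PK| = 22.00 ✓; ∠(ZK, KP) = 90.00° ✓; |ZK| = 13.60 ✓; bearing(Z→V) − bearing(Z→K) = 122.0° ✓; |ZV| = 13.60 ✓; ∠(ZV, VR) = 85.90° ✗; |VR| = 36.70 ✓.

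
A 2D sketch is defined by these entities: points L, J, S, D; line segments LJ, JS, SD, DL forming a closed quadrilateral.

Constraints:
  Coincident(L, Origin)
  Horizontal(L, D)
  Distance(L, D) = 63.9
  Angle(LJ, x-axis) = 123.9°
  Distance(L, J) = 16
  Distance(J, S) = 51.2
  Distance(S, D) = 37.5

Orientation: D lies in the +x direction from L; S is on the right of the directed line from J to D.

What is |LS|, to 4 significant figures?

36.30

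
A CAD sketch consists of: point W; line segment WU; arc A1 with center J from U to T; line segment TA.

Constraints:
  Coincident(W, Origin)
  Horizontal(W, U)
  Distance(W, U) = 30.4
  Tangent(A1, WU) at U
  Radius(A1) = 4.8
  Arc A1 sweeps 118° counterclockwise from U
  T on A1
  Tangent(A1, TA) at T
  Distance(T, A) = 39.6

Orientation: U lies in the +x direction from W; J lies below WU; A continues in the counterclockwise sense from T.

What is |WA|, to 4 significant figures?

61.39

W is at the origin; W and U share the same y with |WU| = 30.4 and U on the +x side, so U = (30.40, 0.000). Since A1 is tangent to WU there, JU ⟂ WU, so J = U + (0, -4.8) = (30.40, -4.800). On A1, U sits at bearing 90° from J; a 118° counterclockwise sweep puts T at bearing 208°, so T = J + 4.8·(cos 208°, sin 208°) = (26.16, -7.053). The tangent condition forces JT to be normal to TA, so TA runs along (−sin 208°, cos 208°); with |TA| = 39.6, A = (44.75, -42.02). Then |WA| = |A − W| = 61.39.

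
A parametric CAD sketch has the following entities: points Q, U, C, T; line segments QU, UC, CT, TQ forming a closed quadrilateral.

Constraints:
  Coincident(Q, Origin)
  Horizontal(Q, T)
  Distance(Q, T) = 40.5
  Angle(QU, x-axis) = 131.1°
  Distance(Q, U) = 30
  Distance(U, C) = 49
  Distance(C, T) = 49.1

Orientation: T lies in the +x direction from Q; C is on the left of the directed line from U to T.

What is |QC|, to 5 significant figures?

51.581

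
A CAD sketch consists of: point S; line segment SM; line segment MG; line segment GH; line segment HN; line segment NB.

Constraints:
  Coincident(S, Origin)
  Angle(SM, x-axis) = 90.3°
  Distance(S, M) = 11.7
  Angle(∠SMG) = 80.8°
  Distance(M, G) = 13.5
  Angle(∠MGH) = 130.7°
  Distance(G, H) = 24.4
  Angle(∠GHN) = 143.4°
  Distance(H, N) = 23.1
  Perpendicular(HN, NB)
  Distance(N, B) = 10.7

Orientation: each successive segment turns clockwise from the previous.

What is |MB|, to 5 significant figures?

46.962

S is at the origin; SM runs at 90.3° with length 11.7, so M = (-0.061261, 11.700). ∠SMG = 80.8° gives MG at -8.9000° from the x-axis; with |MG| = 13.5, G = (13.276, 9.6112). ∠MGH = 130.7° gives GH at -58.200° from the x-axis; with |GH| = 24.4, H = (26.134, -11.126). ∠GHN = 143.4° gives HN at -94.800° from the x-axis; with |HN| = 23.1, N = (24.201, -34.145). HN ⟂ NB, so NB runs at 175.20°; with |NB| = 10.7, B = (13.538, -33.250). Then |MB| = |B − M| = 46.962.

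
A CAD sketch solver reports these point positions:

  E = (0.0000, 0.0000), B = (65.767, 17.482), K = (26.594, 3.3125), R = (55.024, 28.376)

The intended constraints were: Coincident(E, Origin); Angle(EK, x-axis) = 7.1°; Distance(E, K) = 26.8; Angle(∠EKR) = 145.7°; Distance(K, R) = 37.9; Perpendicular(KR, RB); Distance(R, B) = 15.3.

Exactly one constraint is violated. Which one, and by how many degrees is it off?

Perpendicular(KR, RB) — off by 3.20°.

E = (0.00, 0.00) ✓; EK at 7.100° ✓; |EK| = 26.80 ✓; ∠EKR = 145.7° ✓; |KR| = 37.90 ✓; ∠(KR, RB) = 86.80° ✗; |RB| = 15.30 ✓.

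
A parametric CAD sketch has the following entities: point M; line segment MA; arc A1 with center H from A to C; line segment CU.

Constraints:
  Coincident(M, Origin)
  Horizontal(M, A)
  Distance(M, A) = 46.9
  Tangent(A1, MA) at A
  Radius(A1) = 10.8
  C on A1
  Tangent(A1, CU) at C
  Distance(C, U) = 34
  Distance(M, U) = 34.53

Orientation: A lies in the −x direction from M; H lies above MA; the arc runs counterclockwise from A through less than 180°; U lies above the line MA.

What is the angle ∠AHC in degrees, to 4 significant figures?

50.39°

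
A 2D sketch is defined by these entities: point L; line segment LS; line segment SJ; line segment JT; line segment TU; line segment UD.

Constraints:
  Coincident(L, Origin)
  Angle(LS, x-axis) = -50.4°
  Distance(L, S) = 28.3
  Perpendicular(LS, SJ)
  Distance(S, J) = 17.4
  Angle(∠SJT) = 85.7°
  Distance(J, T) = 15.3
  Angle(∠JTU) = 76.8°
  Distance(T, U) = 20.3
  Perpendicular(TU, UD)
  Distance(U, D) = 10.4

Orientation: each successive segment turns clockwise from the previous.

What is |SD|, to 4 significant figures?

0.7663

L is at the origin; LS runs at -50.4° with length 28.3, so S = (18.04, -21.81). LS is perpendicular to SJ, so SJ runs at -140.4°; with |SJ| = 17.4, J = (4.632, -32.90). ∠SJT = 85.7° gives JT at 125.3° from the x-axis; with |JT| = 15.3, T = (-4.209, -20.41). ∠JTU = 76.8° gives TU at 22.10° from the x-axis; with |TU| = 20.3, U = (14.60, -12.77). The perpendicularity gives UD at right angles to TU, so UD runs at -67.90°; with |UD| = 10.4, D = (18.51, -22.41). Then |SD| = |D − S| = 0.7663.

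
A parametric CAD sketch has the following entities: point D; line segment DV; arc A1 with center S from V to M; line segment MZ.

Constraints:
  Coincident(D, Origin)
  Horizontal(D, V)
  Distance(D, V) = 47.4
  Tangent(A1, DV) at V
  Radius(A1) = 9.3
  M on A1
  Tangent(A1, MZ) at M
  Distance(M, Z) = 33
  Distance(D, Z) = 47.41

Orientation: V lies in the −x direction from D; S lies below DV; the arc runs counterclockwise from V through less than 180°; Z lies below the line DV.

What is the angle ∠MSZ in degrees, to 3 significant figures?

74.3°

Checks: |SM| = 9.300 ✓; ∠(SM, MZ) = 90.00° ✓; |MZ| = 33.00 ✓; |DZ| = 47.41 ✓.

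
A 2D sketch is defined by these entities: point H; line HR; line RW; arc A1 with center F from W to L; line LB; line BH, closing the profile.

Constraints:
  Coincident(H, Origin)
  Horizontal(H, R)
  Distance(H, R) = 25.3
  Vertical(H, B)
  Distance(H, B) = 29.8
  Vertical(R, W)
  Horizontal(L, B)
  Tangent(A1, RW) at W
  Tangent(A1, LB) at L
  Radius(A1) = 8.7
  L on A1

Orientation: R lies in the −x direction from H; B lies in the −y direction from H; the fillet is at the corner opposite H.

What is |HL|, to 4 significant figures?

34.11

The virtual corner opposite H is at (-25.30, -29.80). A1 meets RW tangentially, so FW is at right angles to RW and tangency of A1 to LB means the radius FL is perpendicular to LB, with radius 8.7, so the center F sits 8.7 in from both sides at F = (-16.60, -21.10). That places the tangent points at W = (-25.30, -21.10) on RW and L = (-16.60, -29.80) on LB. Then |HL| = |L − H| = 34.11.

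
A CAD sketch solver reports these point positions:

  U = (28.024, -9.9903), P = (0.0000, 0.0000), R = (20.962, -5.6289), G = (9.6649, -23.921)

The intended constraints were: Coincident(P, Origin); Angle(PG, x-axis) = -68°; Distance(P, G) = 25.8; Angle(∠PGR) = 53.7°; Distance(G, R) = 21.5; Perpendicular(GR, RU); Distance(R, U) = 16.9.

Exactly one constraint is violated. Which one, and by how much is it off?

Distance(R, U) = 16.9 — off by 8.60.

P = (0.00, 0.00) ✓; PG at -68.00° ✓; |PG| = 25.80 ✓; ∠PGR = 53.70° ✓; |GR| = 21.50 ✓; ∠(GR, RU) = 90.00° ✓; |RU| = 8.300 ✗.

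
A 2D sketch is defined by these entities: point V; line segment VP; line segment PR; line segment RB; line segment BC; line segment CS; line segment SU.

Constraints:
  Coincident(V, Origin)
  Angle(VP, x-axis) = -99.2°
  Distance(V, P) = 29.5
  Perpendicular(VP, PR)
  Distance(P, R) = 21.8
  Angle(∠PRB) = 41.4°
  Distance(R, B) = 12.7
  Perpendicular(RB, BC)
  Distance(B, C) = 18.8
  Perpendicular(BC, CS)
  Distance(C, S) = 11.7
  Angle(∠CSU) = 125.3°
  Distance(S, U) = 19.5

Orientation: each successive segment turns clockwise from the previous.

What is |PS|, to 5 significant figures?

15.966

V is at the origin; VP runs at -99.2° with length 29.5, so P = (-4.7165, -29.121). VP is perpendicular to PR, so PR runs at 170.80°; with |PR| = 21.8, R = (-26.236, -25.635). ∠PRB = 41.4° gives RB at 32.200° from the x-axis; with |RB| = 12.7, B = (-15.489, -18.868). RB is perpendicular to BC, so BC runs at -57.800°; with |BC| = 18.8, C = (-5.4713, -34.776). BC ⟂ CS, so CS runs at -147.80°; with |CS| = 11.7, S = (-15.372, -41.011). Then |PS| = |S − P| = 15.966.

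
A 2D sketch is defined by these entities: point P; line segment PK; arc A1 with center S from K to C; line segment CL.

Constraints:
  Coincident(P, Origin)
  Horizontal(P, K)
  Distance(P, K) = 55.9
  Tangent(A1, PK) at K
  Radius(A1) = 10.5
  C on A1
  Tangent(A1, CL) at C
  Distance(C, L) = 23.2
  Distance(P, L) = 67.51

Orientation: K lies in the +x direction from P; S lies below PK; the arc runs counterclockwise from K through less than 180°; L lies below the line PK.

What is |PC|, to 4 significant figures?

49.01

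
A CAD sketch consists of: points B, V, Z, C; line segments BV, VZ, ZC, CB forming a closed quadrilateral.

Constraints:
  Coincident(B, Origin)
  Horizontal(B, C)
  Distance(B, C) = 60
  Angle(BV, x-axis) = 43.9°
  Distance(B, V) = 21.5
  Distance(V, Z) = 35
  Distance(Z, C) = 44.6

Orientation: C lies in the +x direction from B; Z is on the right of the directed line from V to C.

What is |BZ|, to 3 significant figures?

28.2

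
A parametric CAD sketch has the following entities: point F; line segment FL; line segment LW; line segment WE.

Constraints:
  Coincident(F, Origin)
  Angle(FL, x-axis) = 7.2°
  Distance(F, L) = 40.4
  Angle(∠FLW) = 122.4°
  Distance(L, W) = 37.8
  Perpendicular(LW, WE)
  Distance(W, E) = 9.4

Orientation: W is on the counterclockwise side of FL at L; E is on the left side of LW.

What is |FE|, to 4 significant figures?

64.38

∠FLW = 122.4°, so LW runs at 7.2° + (180° − 122.4°) = 64.80° from the x-axis; with |LW| = 37.8, W = L + 37.8·(cos 64.80°, sin 64.80°) = (56.18, 39.27). The perpendicularity gives WE at right angles to LW; with |WE| = 9.4 on the left of LW, E = W + 9.4·(-0.9048, 0.4258) = (47.67, 43.27). Then |FE| = |E − F| = 64.38.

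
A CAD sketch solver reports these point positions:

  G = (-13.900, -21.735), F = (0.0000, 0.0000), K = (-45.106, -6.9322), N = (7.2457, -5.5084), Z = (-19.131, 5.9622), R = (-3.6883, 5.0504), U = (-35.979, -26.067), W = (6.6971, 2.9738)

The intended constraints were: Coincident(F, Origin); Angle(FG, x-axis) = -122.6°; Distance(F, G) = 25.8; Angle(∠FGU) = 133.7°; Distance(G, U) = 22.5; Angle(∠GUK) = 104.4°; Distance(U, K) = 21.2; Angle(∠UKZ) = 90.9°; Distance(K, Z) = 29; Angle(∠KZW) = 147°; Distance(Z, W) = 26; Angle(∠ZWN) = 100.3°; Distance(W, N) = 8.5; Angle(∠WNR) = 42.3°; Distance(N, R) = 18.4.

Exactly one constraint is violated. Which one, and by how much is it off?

Distance(N, R) = 18.4 — off by 3.20.

F = (0.00, 0.00) ✓; FG at -122.6° ✓; |FG| = 25.80 ✓; ∠FGU = 133.7° ✓; |GU| = 22.50 ✓; ∠GUK = 104.4° ✓; |UK| = 21.20 ✓; ∠UKZ = 90.90° ✓; |KZ| = 29.00 ✓; ∠KZW = 147.0° ✓; |ZW| = 26.00 ✓; ∠ZWN = 100.3° ✓; |WN| = 8.500 ✓; ∠WNR = 42.30° ✓; |NR| = 15.20 ✗.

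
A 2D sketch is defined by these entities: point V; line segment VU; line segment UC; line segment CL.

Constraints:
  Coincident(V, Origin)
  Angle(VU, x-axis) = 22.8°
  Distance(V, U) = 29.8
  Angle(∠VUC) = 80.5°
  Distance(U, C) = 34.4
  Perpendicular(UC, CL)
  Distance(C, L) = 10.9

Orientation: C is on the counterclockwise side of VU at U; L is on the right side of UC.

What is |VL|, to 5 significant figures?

49.925

V is at the origin; VU runs at 22.8° with length 29.8, so U = 29.8·(cos 22.8°, sin 22.8°) = (27.472, 11.548). ∠VUC = 80.5°, so UC runs at 22.8° + (180° − 80.5°) = 122.30° from the x-axis; with |UC| = 34.4, C = U + 34.4·(cos 122.30°, sin 122.30°) = (9.0898, 40.625). The perpendicularity gives CL at right angles to UC; with |CL| = 10.9 on the right of UC, L = C + 10.9·(0.84526, 0.53435) = (18.303, 46.449). Then |VL| = |L − V| = 49.925.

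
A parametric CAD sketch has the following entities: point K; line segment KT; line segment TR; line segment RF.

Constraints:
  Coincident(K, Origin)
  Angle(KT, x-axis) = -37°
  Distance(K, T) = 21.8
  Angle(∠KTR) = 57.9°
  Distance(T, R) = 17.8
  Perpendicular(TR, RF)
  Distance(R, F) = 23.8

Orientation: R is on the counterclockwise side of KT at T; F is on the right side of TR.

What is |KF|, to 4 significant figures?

42.72

K is at the origin; KT runs at -37.0° with length 21.8, so T = 21.8·(cos -37.0°, sin -37.0°) = (17.41, -13.12). ∠KTR = 57.9°, so TR runs at -37.0° + (180° − 57.9°) = 85.10° from the x-axis; with |TR| = 17.8, R = T + 17.8·(cos 85.10°, sin 85.10°) = (18.93, 4.615). The perpendicularity gives RF at right angles to TR; with |RF| = 23.8 on the right of TR, F = R + 23.8·(0.9963, -0.08542) = (42.64, 2.582). Then |KF| = |F − K| = 42.72.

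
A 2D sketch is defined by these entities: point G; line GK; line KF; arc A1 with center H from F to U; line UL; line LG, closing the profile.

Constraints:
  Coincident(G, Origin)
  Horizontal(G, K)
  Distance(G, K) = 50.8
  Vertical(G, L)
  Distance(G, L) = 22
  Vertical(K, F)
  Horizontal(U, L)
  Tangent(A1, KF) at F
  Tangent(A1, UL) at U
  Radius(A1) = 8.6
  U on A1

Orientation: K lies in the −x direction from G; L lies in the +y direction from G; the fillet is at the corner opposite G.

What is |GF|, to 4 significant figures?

52.54

G is at the origin; GK is horizontal with |GK| = 50.8 and K on the −x side, so K = (-50.80, 0.000). GL is vertical with |GL| = 22.0 and L on the +y side, so L = (0.000, 22.00). The virtual corner opposite G is at (-50.80, 22.00). Tangency of A1 to KF means the radius HF is perpendicular to KF and tangency of A1 to UL means the radius HU is perpendicular to UL, with radius 8.6, so the center H sits 8.6 in from both sides at H = (-42.20, 13.40). That places the tangent points at F = (-50.80, 13.40) on KF and U = (-42.20, 22.00) on UL. Then |GF| = |F − G| = 52.54.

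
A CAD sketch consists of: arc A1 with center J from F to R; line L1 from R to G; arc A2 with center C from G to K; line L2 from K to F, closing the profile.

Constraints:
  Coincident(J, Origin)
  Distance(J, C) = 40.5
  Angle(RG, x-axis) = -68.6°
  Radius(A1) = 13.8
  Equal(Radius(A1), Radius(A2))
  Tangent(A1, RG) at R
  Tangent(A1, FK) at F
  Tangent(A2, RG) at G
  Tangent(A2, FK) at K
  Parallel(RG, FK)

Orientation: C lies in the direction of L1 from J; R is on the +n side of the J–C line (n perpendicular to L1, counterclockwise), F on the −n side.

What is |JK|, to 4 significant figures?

42.79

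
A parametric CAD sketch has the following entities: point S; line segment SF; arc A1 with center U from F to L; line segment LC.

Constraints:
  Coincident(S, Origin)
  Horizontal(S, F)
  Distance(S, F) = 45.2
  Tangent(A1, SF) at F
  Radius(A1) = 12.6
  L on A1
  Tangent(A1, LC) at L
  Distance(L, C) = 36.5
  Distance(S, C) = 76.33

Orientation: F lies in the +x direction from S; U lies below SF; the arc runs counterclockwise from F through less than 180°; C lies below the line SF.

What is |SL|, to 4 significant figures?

41.04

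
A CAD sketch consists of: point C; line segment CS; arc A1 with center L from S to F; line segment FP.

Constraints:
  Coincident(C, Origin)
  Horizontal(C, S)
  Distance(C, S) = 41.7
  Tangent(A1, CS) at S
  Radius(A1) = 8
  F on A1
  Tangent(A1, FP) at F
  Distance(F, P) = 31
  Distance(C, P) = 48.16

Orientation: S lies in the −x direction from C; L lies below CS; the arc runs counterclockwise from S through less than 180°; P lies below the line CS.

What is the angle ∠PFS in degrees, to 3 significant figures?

117°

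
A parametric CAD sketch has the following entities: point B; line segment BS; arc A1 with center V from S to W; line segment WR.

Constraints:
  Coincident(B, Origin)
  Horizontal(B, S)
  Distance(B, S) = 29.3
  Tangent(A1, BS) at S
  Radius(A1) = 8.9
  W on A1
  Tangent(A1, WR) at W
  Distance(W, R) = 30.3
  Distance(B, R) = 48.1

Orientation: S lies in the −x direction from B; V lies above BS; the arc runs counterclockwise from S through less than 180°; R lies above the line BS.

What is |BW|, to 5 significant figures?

23.111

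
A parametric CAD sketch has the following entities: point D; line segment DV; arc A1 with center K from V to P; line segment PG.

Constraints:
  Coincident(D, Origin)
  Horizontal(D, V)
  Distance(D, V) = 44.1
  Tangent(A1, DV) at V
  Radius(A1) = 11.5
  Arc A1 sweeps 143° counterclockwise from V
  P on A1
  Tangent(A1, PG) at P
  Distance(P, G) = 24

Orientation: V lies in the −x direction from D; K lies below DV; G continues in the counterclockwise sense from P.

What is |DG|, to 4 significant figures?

47.42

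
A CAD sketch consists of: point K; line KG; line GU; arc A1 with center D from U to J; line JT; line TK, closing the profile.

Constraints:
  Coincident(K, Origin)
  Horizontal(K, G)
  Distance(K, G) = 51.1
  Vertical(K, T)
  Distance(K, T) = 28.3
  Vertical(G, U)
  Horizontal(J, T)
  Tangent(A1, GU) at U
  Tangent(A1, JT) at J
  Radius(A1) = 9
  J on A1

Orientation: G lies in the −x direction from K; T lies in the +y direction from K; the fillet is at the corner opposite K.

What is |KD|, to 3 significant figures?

46.3

K is at the origin; KG is horizontal with |KG| = 51.1 and G on the −x side, so G = (-51.1, 0.00). K and T share the same x with |KT| = 28.3 and T on the +y side, so T = (0.00, 28.3). The virtual corner opposite K is at (-51.1, 28.3). The tangent condition forces DU to be normal to GU and A1 meets JT tangentially, so DJ is at right angles to JT, with radius 9.0, so the center D sits 9.0 in from both sides at D = (-42.1, 19.3). Then |KD| = |D − K| = 46.3.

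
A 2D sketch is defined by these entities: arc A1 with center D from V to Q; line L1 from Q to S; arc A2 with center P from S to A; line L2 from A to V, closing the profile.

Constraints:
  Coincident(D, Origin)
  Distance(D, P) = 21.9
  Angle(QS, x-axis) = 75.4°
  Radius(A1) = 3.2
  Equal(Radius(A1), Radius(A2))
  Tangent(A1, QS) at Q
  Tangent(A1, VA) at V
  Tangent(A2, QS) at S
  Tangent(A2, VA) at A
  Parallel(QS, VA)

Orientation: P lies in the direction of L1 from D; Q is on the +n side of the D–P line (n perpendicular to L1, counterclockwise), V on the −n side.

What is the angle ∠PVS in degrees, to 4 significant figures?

7.977°

The slot axis is L1's direction at 75.4°, so u = (cos 75.4°, sin 75.4°) = (0.2521, 0.9677) and n = (−sin 75.4°, cos 75.4°) = (-0.9677, 0.2521). D is at the origin and P lies 21.9 along u from D, so P = 21.9·u = (5.520, 21.19). Tangency of A1 to both parallel lines with radius 3.2 puts Q and V at D ± 3.2·n: Q = (-3.097, 0.8066), V = (3.097, -0.8066). Equal radii place S and A the same way about P: S = P + 3.2·n = (2.424, 22.00), A = P − 3.2·n = (8.617, 20.39). Then cos ∠PVS = VP·VS / (|VP||VS|), giving 7.977°.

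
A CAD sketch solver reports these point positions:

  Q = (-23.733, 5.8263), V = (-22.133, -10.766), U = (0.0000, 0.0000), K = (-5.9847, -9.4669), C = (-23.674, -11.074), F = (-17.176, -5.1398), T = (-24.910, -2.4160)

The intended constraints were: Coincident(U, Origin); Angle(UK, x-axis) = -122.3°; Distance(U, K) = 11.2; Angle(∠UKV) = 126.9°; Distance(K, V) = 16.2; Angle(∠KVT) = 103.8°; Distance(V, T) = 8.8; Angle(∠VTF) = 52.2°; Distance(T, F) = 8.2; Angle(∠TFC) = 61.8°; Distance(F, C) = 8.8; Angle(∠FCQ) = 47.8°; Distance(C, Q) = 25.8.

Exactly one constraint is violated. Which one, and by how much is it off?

Distance(C, Q) = 25.8 — off by 8.90.

U = (0.00, 0.00) ✓; UK at -122.3° ✓; |UK| = 11.20 ✓; ∠UKV = 126.9° ✓; |KV| = 16.20 ✓; ∠KVT = 103.8° ✓; |VT| = 8.800 ✓; ∠VTF = 52.20° ✓; |TF| = 8.200 ✓; ∠TFC = 61.80° ✓; |FC| = 8.800 ✓; ∠FCQ = 47.80° ✓; |CQ| = 16.90 ✗.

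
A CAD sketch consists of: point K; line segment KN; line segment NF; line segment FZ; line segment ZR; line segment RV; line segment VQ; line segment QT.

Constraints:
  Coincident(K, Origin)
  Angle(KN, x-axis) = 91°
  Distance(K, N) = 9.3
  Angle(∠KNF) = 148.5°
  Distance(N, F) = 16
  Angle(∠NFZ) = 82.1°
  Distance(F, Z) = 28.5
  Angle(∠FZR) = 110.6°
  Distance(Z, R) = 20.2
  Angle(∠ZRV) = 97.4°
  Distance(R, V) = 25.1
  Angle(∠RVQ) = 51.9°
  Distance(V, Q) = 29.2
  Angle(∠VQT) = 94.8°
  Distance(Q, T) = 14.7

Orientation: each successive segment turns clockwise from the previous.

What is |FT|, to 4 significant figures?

33.37

K is at the origin; KN runs at 91.0° with length 9.3, so N = (-0.1623, 9.299). ∠KNF = 148.5° gives NF at 59.50° from the x-axis; with |NF| = 16.0, F = (7.958, 23.08). ∠NFZ = 82.1° gives FZ at -38.40° from the x-axis; with |FZ| = 28.5, Z = (30.29, 5.382). ∠FZR = 110.6° gives ZR at -107.8° from the x-axis; with |ZR| = 20.2, R = (24.12, -13.85). ∠ZRV = 97.4° gives RV at 169.6° from the x-axis; with |RV| = 25.1, V = (-0.5691, -9.320). ∠RVQ = 51.9° gives VQ at 41.50° from the x-axis; with |VQ| = 29.2, Q = (21.30, 10.03). ∠VQT = 94.8° gives QT at -43.70° from the x-axis; with |QT| = 14.7, T = (31.93, -0.1275). Then |FT| = |T − F| = 33.37.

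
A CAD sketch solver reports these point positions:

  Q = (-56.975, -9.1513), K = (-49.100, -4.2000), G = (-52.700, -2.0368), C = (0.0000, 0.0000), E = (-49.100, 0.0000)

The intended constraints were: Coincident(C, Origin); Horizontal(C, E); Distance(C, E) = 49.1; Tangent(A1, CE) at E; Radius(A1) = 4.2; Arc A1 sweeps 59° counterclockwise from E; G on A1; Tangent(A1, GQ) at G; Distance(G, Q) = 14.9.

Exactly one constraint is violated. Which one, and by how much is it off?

Distance(G, Q) = 14.9 — off by 6.60.

C = (0.00, 0.00) ✓; C.y = 0.00, E.y = 0.00 ✓; |CE| = 49.10 ✓; ∠(KE, EC) = 90.00° ✓; |KE| = 4.200 ✓; bearing(K→G) − bearing(K→E) = 59.00° ✓; |KG| = 4.200 ✓; ∠(KG, GQ) = 90.00° ✓; |GQ| = 8.300 ✗.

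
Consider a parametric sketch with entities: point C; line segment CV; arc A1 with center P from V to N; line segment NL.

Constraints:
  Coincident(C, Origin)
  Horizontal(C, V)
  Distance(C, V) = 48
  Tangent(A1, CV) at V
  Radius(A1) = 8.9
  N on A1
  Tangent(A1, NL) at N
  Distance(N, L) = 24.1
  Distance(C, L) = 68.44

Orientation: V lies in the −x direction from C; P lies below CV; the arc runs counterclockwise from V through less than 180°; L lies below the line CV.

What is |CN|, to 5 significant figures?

57.235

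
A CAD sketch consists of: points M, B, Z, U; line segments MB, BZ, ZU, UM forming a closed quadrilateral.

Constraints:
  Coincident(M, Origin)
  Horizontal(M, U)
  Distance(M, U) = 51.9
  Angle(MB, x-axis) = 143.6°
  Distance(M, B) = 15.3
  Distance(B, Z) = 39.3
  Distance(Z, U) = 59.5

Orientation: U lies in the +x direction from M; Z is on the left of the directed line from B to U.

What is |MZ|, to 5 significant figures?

42.829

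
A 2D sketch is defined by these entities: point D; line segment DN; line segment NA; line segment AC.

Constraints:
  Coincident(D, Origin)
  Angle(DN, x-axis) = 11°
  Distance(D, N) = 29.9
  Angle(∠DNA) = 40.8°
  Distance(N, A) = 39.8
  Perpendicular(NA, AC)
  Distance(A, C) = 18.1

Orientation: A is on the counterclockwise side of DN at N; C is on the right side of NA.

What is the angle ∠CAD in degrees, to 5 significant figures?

138.70°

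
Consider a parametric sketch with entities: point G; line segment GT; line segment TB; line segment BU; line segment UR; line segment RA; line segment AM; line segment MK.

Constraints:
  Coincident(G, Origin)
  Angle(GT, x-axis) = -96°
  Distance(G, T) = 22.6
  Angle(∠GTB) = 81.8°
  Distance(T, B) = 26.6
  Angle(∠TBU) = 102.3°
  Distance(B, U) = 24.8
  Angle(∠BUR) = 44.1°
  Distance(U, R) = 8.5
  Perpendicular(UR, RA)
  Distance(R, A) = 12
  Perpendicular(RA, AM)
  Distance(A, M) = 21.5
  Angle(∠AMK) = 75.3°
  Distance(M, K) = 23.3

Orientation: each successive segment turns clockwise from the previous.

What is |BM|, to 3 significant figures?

31.3

UR ⟂ RA, so RA runs at -138°; with |RA| = 12.0, A = (-30.5, -5.52). The perpendicularity gives AM at right angles to RA, so AM runs at 132°; with |AM| = 21.5, M = (-44.9, 10.4). Then |BM| = |M − B| = 31.3.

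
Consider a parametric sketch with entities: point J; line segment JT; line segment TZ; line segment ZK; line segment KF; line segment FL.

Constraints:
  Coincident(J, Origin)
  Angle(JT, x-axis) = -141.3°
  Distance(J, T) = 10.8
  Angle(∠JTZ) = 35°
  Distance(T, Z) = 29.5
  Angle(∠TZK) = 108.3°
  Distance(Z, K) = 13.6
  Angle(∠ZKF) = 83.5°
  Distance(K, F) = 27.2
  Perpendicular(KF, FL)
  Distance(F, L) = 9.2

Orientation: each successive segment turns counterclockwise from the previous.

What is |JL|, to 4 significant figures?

4.854

∠ZKF = 83.5° gives KF at 171.9° from the x-axis; with |KF| = 27.2, F = (-2.491, 12.14). KF is perpendicular to FL, so FL runs at -98.10°; with |FL| = 9.2, L = (-3.787, 3.036). Then |JL| = |L − J| = 4.854.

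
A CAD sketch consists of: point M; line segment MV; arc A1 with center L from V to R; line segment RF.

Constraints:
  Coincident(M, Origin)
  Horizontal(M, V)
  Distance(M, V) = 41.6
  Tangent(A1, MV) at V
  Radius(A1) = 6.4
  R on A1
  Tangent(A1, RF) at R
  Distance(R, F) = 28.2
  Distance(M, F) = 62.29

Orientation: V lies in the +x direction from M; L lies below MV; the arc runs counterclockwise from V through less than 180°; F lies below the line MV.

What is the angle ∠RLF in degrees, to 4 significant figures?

77.21°

Checks: |LV| = 6.400 ✓; |LR| = 6.400 ✓; ∠(LR, RF) = 90.00° ✓; |RF| = 28.20 ✓; |MF| = 62.29 ✓.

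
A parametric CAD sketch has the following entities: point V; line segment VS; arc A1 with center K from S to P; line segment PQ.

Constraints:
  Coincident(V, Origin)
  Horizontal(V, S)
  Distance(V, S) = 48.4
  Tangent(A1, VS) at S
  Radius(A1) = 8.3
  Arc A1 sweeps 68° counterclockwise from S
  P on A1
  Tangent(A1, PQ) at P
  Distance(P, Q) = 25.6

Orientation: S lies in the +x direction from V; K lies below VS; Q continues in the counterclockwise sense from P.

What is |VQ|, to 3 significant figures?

42.5

On A1, S sits at bearing 90° from K; a 68° counterclockwise sweep puts P at bearing 158°, so P = K + 8.3·(cos 158°, sin 158°) = (40.7, -5.19). Tangency of A1 to PQ means the radius KP is perpendicular to PQ, so PQ runs along (−sin 158°, cos 158°); with |PQ| = 25.6, Q = (31.1, -28.9). Then |VQ| = |Q − V| = 42.5.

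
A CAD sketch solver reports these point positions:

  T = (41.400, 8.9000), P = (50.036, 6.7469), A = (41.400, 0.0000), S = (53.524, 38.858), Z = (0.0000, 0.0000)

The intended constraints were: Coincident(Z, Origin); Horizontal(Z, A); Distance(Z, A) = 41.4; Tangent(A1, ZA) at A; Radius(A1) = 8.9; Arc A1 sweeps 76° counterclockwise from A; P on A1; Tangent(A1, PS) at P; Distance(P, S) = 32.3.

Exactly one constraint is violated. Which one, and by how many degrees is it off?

Tangent(A1, PS) at P — off by 7.80°.

Z = (0.00, 0.00) ✓; Z.y = 0.00, A.y = 0.00 ✓; |ZA| = 41.40 ✓; ∠(TA, AZ) = 90.00° ✓; |TA| = 8.900 ✓; bearing(T→P) − bearing(T→A) = 76.00° ✓; |TP| = 8.900 ✓; ∠(TP, PS) = 82.20° ✗; |PS| = 32.30 ✓.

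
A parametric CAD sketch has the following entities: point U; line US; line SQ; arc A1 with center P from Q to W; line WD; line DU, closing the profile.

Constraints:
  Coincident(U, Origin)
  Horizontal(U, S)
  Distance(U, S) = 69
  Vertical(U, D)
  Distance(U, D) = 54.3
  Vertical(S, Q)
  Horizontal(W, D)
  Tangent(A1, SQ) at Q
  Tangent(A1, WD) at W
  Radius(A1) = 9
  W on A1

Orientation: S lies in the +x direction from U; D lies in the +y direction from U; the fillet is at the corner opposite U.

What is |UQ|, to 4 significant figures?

82.54

The virtual corner opposite U is at (69.00, 54.30). A1 meets SQ tangentially, so PQ is at right angles to SQ and A1 meets WD tangentially, so PW is at right angles to WD, with radius 9.0, so the center P sits 9.0 in from both sides at P = (60.00, 45.30). That places the tangent points at Q = (69.00, 45.30) on SQ and W = (60.00, 54.30) on WD. Then |UQ| = |Q − U| = 82.54.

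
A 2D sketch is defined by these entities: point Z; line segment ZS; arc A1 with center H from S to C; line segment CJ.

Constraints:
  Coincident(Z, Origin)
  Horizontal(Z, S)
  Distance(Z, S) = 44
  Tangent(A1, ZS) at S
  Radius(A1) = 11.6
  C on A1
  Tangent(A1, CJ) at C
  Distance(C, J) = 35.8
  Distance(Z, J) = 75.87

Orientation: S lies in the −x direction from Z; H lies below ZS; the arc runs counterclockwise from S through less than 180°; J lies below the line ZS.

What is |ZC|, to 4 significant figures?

56.33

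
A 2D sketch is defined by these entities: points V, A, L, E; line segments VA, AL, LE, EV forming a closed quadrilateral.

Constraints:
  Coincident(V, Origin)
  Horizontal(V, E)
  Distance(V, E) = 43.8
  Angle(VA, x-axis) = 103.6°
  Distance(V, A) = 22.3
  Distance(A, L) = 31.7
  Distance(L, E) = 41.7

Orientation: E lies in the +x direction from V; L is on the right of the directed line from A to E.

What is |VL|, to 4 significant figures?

9.429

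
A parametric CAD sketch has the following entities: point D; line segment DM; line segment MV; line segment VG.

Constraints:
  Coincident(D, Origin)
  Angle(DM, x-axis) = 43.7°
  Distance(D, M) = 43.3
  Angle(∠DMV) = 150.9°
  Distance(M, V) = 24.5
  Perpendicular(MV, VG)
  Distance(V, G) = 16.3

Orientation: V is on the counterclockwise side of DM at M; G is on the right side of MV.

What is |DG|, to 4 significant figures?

72.67

D is at the origin; DM runs at 43.7° with length 43.3, so M = 43.3·(cos 43.7°, sin 43.7°) = (31.30, 29.92). ∠DMV = 150.9°, so MV runs at 43.7° + (180° − 150.9°) = 72.80° from the x-axis; with |MV| = 24.5, V = M + 24.5·(cos 72.80°, sin 72.80°) = (38.55, 53.32). The perpendicularity gives VG at right angles to MV; with |VG| = 16.3 on the right of MV, G = V + 16.3·(0.9553, -0.2957) = (54.12, 48.50). Then |DG| = |G − D| = 72.67.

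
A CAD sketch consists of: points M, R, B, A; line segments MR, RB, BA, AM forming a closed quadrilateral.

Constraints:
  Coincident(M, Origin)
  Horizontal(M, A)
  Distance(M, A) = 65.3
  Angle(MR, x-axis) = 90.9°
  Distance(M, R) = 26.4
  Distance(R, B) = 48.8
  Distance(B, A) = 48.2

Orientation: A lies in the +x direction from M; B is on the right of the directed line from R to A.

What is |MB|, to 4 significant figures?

27.07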